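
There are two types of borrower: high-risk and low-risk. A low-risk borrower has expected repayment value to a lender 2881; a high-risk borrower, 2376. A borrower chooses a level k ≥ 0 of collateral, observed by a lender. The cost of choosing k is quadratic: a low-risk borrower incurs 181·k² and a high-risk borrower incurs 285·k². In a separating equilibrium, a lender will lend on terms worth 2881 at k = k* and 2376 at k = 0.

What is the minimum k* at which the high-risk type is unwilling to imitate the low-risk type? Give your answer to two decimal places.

The high-risk type at k = 0 receives 2376; imitating at k* yields 2881 − 285·k*².
Indifference: 2376 = 2881 − 285·k*², so k*² = (2881 − 2376) / 285 ≈ 1.7719.
k* = √1.7719 ≈ 1.33.

1.33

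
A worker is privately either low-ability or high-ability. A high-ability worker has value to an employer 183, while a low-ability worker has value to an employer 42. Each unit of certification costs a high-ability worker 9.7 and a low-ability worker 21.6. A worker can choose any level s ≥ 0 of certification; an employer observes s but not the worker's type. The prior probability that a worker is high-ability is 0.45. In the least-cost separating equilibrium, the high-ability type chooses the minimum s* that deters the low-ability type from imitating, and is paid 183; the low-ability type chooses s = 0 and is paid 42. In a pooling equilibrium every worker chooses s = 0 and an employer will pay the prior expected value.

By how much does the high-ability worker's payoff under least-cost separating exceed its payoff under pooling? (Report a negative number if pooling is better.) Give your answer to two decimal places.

14.23

Least-cost separating signal: s* solves 42 = 183 − 21.6·s*, so s* = (183 − 42)/21.6 ≈ 6.5278.
High-ability type's separating payoff: 183 − 9.7 × s* = 183 − 9.7 × (183 − 42)/21.6 = 183 − 1367.7/21.6 ≈ 119.6806.
Pooling payoff: 0.45 × 183 + 0.55 × 42 = 105.45.
Difference: 119.6806 − 105.45 = 14.2306, i.e. 14.23 to two decimal places.
The high-ability type prefers to separate.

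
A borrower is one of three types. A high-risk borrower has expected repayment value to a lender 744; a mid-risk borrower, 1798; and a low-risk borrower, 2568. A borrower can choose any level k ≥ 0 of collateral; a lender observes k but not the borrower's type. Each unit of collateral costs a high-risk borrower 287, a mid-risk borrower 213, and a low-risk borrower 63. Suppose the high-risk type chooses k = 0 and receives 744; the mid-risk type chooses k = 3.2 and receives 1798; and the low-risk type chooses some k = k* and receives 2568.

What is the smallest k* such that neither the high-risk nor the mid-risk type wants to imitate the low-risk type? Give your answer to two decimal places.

High-risk type (on-path payoff 744) won't mimic when 744 ≥ 2568 − 287·k*, i.e. k* ≥ 6.36.
Mid-risk type (on-path payoff 1798 − 213×3.2 = 1116.4) won't mimic when 1116.4 ≥ 2568 − 213·k*, i.e. k* ≥ 6.82.
Both must hold, so k* = max(6.36, 6.82) = 6.82. The mid-risk type's constraint binds.

6.82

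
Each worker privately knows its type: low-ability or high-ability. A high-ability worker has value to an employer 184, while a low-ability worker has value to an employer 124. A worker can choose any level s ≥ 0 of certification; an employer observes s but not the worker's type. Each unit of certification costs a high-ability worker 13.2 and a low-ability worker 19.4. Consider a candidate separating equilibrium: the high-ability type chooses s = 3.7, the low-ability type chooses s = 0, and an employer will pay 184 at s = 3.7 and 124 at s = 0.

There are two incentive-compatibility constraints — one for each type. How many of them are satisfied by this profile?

Low-ability type: stay at 0 → 124; mimic → 184 − 19.4 × 3.7 = 112.22. IC holds (124 ≥ 112.22).
High-ability type: signal → 184 − 13.2 × 3.7 = 135.16; deviate to 0 → 124. IC holds (135.16 ≥ 124).
2 of 2 constraints hold, so this is a separating equilibrium.

2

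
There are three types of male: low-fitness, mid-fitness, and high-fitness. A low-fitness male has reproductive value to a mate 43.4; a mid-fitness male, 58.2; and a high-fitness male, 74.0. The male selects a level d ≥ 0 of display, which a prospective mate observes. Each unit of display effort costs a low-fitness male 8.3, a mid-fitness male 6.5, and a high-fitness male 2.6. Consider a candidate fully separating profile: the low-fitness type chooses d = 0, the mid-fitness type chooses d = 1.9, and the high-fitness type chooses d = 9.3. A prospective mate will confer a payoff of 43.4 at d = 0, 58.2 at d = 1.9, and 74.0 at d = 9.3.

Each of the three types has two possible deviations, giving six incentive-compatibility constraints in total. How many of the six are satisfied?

5

High-fitness (own payoff 74.0 − 2.6×9.3 = 49.82): to d=0 gives 43.4 → no gain ✓; to d=1.9 gives 58.2 − 2.6×1.9 = 53.26 → profitable ✗.
Low-fitness (own payoff 43.4): to d=1.9 gives 58.2 − 8.3×1.9 = 42.43 → no gain ✓; to d=9.3 gives 74.0 − 8.3×9.3 = -3.19 → no gain ✓.
Mid-fitness (own payoff 58.2 − 6.5×1.9 = 45.85): to d=0 gives 43.4 → no gain ✓; to d=9.3 gives 74.0 − 6.5×9.3 = 13.55 → no gain ✓.
5 of the 6 constraints hold; not an equilibrium.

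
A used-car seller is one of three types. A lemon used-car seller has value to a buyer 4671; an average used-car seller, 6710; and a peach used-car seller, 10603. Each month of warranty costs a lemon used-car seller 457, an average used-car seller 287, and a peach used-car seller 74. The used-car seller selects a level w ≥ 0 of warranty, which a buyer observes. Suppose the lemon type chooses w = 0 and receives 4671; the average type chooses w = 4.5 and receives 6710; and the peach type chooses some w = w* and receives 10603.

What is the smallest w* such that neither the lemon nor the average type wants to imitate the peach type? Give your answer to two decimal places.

Lemon type (on-path payoff 4671) won't mimic when 4671 ≥ 10603 − 457·w*, i.e. w* ≥ 12.98.
Average type (on-path payoff 6710 − 287×4.5 = 5418.5) won't mimic when 5418.5 ≥ 10603 − 287·w*, i.e. w* ≥ 18.06.
Both must hold, so w* = max(12.98, 18.06) = 18.06. The average type's constraint binds.

18.06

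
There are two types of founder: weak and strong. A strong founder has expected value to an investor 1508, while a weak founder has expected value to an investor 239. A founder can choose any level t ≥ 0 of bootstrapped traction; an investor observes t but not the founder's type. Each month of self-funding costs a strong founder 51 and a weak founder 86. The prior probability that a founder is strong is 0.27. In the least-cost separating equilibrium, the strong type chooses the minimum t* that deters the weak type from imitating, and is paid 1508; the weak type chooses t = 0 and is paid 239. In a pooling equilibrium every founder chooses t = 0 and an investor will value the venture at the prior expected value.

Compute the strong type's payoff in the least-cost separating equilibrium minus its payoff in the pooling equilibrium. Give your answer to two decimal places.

173.82

Least-cost separating signal: t* solves 239 = 1508 − 86·t*, so t* = (1508 − 239)/86 ≈ 14.7558.
Strong type's separating payoff: 1508 − 51 × t* = 1508 − 51 × (1508 − 239)/86 = 1508 − 64719/86 ≈ 755.4535.
Pooling payoff: 0.27 × 1508 + 0.73 × 239 = 581.63.
Difference: 755.4535 − 581.63 = 173.8235, i.e. 173.82 to two decimal places.
The strong type prefers to separate.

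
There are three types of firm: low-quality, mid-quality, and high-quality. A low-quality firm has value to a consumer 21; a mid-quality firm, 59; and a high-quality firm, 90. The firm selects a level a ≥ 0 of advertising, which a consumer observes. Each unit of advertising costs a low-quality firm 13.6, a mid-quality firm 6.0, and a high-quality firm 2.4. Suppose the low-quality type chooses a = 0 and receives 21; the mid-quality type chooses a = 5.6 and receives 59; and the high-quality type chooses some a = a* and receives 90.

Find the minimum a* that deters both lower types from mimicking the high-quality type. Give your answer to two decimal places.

10.77

Mid-quality type (on-path payoff 59 − 6.0×5.6 = 25.4) won't mimic when 25.4 ≥ 90 − 6.0·a*, i.e. a* ≥ 10.77.
Low-quality type (on-path payoff 21) won't mimic when 21 ≥ 90 − 13.6·a*, i.e. a* ≥ 5.07.
Both must hold, so a* = max(5.07, 10.77) = 10.77. The mid-quality type's constraint binds.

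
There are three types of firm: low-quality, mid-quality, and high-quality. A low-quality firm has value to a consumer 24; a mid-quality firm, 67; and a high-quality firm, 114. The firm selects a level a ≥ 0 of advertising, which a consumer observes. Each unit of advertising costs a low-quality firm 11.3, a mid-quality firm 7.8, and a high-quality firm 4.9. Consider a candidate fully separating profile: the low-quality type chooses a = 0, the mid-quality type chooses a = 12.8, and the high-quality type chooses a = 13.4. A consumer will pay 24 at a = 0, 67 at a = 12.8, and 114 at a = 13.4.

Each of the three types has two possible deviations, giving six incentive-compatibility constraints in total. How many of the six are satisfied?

Mid-quality (own payoff 67 − 7.8×12.8 = -32.84): to a=0 gives 24 → profitable ✗; to a=13.4 gives 114 − 7.8×13.4 = 9.48 → profitable ✗.
Low-quality (own payoff 24): to a=12.8 gives 67 − 11.3×12.8 = -77.64 → no gain ✓; to a=13.4 gives 114 − 11.3×13.4 = -37.42 → no gain ✓.
High-quality (own payoff 114 − 4.9×13.4 = 48.34): to a=0 gives 24 → no gain ✓; to a=12.8 gives 67 − 4.9×12.8 = 4.28 → no gain ✓.
4 of the 6 constraints hold; not an equilibrium.

4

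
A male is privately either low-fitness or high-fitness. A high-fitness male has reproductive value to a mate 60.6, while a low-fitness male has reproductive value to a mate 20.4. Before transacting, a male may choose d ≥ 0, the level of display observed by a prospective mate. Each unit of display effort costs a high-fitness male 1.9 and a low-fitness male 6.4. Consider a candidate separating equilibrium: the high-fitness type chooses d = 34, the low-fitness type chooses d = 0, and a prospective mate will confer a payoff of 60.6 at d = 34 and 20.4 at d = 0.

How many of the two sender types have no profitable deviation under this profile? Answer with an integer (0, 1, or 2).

1

High-fitness type: signal → 60.6 − 1.9 × 34 = -4; deviate to 0 → 20.4. IC fails (-4 < 20.4).
Low-fitness type: stay at 0 → 20.4; mimic → 60.6 − 6.4 × 34 = -157. IC holds (20.4 ≥ -157).
1 of 2 constraints hold, so this profile is not an equilibrium.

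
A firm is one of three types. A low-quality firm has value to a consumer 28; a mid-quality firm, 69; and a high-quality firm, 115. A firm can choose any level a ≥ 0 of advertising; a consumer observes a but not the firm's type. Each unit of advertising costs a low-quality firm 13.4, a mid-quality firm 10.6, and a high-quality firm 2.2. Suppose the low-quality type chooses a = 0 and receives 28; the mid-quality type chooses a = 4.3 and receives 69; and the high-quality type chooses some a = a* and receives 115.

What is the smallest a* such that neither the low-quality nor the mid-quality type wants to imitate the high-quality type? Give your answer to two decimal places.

Low-quality type (on-path payoff 28) won't mimic when 28 ≥ 115 − 13.4·a*, i.e. a* ≥ 6.49.
Mid-quality type (on-path payoff 69 − 10.6×4.3 = 23.42) won't mimic when 23.42 ≥ 115 − 10.6·a*, i.e. a* ≥ 8.64.
Both must hold, so a* = max(6.49, 8.64) = 8.64. The mid-quality type's constraint binds.

8.64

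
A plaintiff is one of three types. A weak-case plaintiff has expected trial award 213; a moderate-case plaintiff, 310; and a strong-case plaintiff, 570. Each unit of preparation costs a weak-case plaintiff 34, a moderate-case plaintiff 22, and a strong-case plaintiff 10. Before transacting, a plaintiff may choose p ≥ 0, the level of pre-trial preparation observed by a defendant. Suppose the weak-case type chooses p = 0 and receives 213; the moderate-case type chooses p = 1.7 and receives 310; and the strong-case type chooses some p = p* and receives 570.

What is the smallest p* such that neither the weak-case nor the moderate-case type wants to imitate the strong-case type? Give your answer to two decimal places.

Moderate-case type (on-path payoff 310 − 22×1.7 = 272.6) won't mimic when 272.6 ≥ 570 − 22·p*, i.e. p* ≥ 13.52.
Weak-case type (on-path payoff 213) won't mimic when 213 ≥ 570 − 34·p*, i.e. p* ≥ 10.50.
Both must hold, so p* = max(10.50, 13.52) = 13.52. The moderate-case type's constraint binds.

13.52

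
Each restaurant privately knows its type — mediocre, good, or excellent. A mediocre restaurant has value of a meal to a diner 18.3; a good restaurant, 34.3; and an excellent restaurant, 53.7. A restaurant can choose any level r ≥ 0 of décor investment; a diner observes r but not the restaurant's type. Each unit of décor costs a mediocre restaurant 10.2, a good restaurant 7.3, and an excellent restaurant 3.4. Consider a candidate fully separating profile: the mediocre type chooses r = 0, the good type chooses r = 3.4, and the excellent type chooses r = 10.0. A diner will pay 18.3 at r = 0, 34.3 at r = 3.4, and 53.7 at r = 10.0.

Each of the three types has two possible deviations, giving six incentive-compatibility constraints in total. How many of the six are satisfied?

Good (own payoff 34.3 − 7.3×3.4 = 9.48): to r=0 gives 18.3 → profitable ✗; to r=10.0 gives 53.7 − 7.3×10.0 = -19.3 → no gain ✓.
Excellent (own payoff 53.7 − 3.4×10.0 = 19.7): to r=0 gives 18.3 → no gain ✓; to r=3.4 gives 34.3 − 3.4×3.4 = 22.74 → profitable ✗.
Mediocre (own payoff 18.3): to r=3.4 gives 34.3 − 10.2×3.4 = -0.38 → no gain ✓; to r=10.0 gives 53.7 − 10.2×10.0 = -48.3 → no gain ✓.
4 of the 6 constraints hold; not an equilibrium.

4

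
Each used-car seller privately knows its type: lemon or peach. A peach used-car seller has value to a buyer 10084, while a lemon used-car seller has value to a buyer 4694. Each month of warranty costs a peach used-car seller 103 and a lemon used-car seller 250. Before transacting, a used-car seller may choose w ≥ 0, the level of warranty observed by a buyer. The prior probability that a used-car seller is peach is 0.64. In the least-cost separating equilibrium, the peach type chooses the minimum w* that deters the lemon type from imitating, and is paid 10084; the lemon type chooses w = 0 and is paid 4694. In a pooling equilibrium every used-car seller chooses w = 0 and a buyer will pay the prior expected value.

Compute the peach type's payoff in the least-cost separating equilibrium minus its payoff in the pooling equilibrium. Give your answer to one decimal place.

Least-cost separating signal: w* solves 4694 = 10084 − 250·w*, so w* = (10084 − 4694)/250 = 21.56.
Peach type's separating payoff: 10084 − 103 × w* = 10084 − 103 × (10084 − 4694)/250 = 10084 − 555170/250 = 7863.32.
Pooling payoff: 0.64 × 10084 + 0.36 × 4694 = 8143.6.
Difference: 7863.32 − 8143.6 = -280.28, i.e. -280.3 to one decimal place.
The peach type would prefer the pooling outcome.

-280.3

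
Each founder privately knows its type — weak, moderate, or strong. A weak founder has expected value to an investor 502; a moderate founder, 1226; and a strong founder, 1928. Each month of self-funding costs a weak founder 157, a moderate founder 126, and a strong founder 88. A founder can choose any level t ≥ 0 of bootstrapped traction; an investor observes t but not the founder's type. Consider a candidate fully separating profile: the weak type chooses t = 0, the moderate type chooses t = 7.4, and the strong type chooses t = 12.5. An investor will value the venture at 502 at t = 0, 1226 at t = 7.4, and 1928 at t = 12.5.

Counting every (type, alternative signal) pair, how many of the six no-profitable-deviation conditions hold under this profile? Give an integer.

Strong (own payoff 1928 − 88×12.5 = 828): to t=0 gives 502 → no gain ✓; to t=7.4 gives 1226 − 88×7.4 = 574.8 → no gain ✓.
Weak (own payoff 502): to t=7.4 gives 1226 − 157×7.4 = 64.2 → no gain ✓; to t=12.5 gives 1928 − 157×12.5 = -34.5 → no gain ✓.
Moderate (own payoff 1226 − 126×7.4 = 293.6): to t=0 gives 502 → profitable ✗; to t=12.5 gives 1928 − 126×12.5 = 353 → profitable ✗.
4 of the 6 constraints hold; not an equilibrium.

4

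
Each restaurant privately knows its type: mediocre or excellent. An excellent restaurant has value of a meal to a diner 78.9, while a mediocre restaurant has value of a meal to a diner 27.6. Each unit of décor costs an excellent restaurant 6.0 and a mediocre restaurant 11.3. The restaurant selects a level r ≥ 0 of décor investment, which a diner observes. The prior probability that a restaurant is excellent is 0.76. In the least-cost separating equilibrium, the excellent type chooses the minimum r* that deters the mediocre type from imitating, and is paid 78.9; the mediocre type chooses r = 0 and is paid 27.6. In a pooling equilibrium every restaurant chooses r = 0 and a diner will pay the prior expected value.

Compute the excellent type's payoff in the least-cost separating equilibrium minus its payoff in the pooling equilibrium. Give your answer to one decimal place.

-14.9

Least-cost separating signal: r* solves 27.6 = 78.9 − 11.3·r*, so r* = (78.9 − 27.6)/11.3 ≈ 4.5398.
Excellent type's separating payoff: 78.9 − 6.0 × r* = 78.9 − 6.0 × (78.9 − 27.6)/11.3 = 78.9 − 307.8/11.3 ≈ 51.661.
Pooling payoff: 0.76 × 78.9 + 0.24 × 27.6 = 66.588.
Difference: 51.661 − 66.588 = -14.927, i.e. -14.9 to one decimal place.
The excellent type would prefer the pooling outcome.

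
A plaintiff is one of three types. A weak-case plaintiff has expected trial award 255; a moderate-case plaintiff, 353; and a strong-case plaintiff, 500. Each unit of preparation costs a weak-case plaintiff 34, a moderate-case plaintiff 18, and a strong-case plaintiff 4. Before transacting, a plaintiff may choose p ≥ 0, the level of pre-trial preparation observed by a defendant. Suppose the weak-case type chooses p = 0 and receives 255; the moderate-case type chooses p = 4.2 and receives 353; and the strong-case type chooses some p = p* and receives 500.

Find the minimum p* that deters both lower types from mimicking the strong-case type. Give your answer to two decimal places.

12.37

Weak-case type (on-path payoff 255) won't mimic when 255 ≥ 500 − 34·p*, i.e. p* ≥ 7.21.
Moderate-case type (on-path payoff 353 − 18×4.2 = 277.4) won't mimic when 277.4 ≥ 500 − 18·p*, i.e. p* ≥ 12.37.
Both must hold, so p* = max(7.21, 12.37) = 12.37. The moderate-case type's constraint binds.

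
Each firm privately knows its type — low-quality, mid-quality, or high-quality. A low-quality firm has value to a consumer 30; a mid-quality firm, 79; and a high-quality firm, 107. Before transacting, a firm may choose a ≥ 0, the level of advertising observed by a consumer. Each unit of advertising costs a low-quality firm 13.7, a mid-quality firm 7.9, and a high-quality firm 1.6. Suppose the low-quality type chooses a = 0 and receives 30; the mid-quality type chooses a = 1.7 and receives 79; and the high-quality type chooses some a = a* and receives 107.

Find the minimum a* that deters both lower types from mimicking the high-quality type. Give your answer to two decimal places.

5.62

Low-quality type (on-path payoff 30) won't mimic when 30 ≥ 107 − 13.7·a*, i.e. a* ≥ 5.62.
Mid-quality type (on-path payoff 79 − 7.9×1.7 = 65.57) won't mimic when 65.57 ≥ 107 − 7.9·a*, i.e. a* ≥ 5.24.
Both must hold, so a* = max(5.62, 5.24) = 5.62. The low-quality type's constraint binds.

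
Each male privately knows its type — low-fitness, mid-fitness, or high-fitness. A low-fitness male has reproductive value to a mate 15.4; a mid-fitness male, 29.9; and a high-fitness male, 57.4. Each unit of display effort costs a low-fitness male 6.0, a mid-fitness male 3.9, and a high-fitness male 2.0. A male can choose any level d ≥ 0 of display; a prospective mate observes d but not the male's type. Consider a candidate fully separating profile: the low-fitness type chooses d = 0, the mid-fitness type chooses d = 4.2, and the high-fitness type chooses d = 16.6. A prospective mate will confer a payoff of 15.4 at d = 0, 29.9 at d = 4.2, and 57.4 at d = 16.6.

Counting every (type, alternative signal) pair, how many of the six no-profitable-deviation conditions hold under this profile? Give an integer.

5

Low-fitness (own payoff 15.4): to d=4.2 gives 29.9 − 6.0×4.2 = 4.7 → no gain ✓; to d=16.6 gives 57.4 − 6.0×16.6 = -42.2 → no gain ✓.
Mid-fitness (own payoff 29.9 − 3.9×4.2 = 13.52): to d=0 gives 15.4 → profitable ✗; to d=16.6 gives 57.4 − 3.9×16.6 = -7.34 → no gain ✓.
High-fitness (own payoff 57.4 − 2.0×16.6 = 24.2): to d=0 gives 15.4 → no gain ✓; to d=4.2 gives 29.9 − 2.0×4.2 = 21.5 → no gain ✓.
5 of the 6 constraints hold; not an equilibrium.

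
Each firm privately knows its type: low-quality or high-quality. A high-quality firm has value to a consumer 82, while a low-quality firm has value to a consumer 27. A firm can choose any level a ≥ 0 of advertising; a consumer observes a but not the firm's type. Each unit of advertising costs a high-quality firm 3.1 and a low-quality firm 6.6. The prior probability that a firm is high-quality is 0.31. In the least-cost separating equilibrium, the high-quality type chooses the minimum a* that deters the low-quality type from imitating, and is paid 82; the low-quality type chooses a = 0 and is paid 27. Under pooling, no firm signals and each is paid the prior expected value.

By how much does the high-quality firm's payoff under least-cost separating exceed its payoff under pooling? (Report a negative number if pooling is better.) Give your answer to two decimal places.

12.12

Least-cost separating signal: a* solves 27 = 82 − 6.6·a*, so a* = (82 − 27)/6.6 ≈ 8.3333.
High-quality type's separating payoff: 82 − 3.1 × a* = 82 − 3.1 × (82 − 27)/6.6 = 82 − 170.5/6.6 ≈ 56.1667.
Pooling payoff: 0.31 × 82 + 0.69 × 27 = 44.05.
Difference: 56.1667 − 44.05 = 12.1167, i.e. 12.12 to two decimal places.
The high-quality type prefers to separate.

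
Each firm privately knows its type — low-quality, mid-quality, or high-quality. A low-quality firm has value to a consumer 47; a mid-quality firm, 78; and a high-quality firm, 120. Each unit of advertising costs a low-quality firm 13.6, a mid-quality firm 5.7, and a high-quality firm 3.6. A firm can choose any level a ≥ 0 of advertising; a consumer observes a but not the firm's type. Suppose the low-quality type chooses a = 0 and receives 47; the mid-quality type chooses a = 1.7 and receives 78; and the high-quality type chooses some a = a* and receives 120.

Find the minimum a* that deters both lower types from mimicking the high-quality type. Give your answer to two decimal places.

Mid-quality type (on-path payoff 78 − 5.7×1.7 = 68.31) won't mimic when 68.31 ≥ 120 − 5.7·a*, i.e. a* ≥ 9.07.
Low-quality type (on-path payoff 47) won't mimic when 47 ≥ 120 − 13.6·a*, i.e. a* ≥ 5.37.
Both must hold, so a* = max(5.37, 9.07) = 9.07. The mid-quality type's constraint binds.

9.07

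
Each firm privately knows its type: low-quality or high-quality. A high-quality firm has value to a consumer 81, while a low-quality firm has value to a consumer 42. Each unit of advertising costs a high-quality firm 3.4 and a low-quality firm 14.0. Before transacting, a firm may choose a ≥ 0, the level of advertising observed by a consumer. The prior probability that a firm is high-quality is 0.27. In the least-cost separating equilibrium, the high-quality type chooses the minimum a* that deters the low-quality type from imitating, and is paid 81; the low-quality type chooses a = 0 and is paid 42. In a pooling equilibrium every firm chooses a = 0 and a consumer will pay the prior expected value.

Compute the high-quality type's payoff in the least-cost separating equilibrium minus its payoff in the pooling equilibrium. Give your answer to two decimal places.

19.00

Least-cost separating signal: a* solves 42 = 81 − 14.0·a*, so a* = (81 − 42)/14.0 ≈ 2.7857.
High-quality type's separating payoff: 81 − 3.4 × a* = 81 − 3.4 × (81 − 42)/14.0 = 81 − 132.6/14.0 ≈ 71.5286.
Pooling payoff: 0.27 × 81 + 0.73 × 42 = 52.53.
Difference: 71.5286 − 52.53 = 18.9986, i.e. 19.00 to two decimal places.
The high-quality type prefers to separate.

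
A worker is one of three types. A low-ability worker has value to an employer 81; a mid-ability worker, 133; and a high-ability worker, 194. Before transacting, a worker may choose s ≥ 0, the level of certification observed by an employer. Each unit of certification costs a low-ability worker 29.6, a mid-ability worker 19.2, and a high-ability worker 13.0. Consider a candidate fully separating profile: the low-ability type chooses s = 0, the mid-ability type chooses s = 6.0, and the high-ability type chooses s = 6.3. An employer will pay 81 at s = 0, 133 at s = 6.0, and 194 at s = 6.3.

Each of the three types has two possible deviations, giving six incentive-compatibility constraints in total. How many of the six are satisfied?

Mid-ability (own payoff 133 − 19.2×6.0 = 17.8): to s=0 gives 81 → profitable ✗; to s=6.3 gives 194 − 19.2×6.3 = 73.04 → profitable ✗.
Low-ability (own payoff 81): to s=6.0 gives 133 − 29.6×6.0 = -44.6 → no gain ✓; to s=6.3 gives 194 − 29.6×6.3 = 7.52 → no gain ✓.
High-ability (own payoff 194 − 13.0×6.3 = 112.1): to s=0 gives 81 → no gain ✓; to s=6.0 gives 133 − 13.0×6.0 = 55 → no gain ✓.
4 of the 6 constraints hold; not an equilibrium.

4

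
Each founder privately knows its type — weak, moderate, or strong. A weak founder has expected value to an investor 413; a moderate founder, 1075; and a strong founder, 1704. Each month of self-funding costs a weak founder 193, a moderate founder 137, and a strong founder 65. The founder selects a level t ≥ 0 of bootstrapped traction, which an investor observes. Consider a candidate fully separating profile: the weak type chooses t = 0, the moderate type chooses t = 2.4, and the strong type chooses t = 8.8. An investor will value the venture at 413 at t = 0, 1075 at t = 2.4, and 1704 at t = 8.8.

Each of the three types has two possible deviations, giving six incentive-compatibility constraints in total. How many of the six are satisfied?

5

Strong (own payoff 1704 − 65×8.8 = 1132): to t=0 gives 413 → no gain ✓; to t=2.4 gives 1075 − 65×2.4 = 919 → no gain ✓.
Weak (own payoff 413): to t=2.4 gives 1075 − 193×2.4 = 611.8 → profitable ✗; to t=8.8 gives 1704 − 193×8.8 = 5.6 → no gain ✓.
Moderate (own payoff 1075 − 137×2.4 = 746.2): to t=0 gives 413 → no gain ✓; to t=8.8 gives 1704 − 137×8.8 = 498.4 → no gain ✓.
5 of the 6 constraints hold; not an equilibrium.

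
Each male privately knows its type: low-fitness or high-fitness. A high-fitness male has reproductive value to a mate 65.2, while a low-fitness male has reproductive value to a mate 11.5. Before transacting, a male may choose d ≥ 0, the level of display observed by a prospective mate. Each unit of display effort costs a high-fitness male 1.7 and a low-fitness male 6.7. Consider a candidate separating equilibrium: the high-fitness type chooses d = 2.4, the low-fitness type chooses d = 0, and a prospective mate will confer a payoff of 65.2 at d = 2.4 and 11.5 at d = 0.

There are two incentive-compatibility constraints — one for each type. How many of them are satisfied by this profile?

1

High-fitness type: signal → 65.2 − 1.7 × 2.4 = 61.12; deviate to 0 → 11.5. IC holds (61.12 ≥ 11.5).
Low-fitness type: stay at 0 → 11.5; mimic → 65.2 − 6.7 × 2.4 = 49.12. IC fails (11.5 < 49.12).
1 of 2 constraints hold, so this profile is not an equilibrium.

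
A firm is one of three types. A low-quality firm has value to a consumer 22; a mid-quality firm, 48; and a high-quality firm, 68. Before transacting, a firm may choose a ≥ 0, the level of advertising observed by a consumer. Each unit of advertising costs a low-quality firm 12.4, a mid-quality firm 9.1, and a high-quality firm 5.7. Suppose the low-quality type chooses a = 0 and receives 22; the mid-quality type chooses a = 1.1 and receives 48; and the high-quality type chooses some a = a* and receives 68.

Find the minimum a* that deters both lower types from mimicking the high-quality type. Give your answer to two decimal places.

3.71

Mid-quality type (on-path payoff 48 − 9.1×1.1 = 37.99) won't mimic when 37.99 ≥ 68 − 9.1·a*, i.e. a* ≥ 3.30.
Low-quality type (on-path payoff 22) won't mimic when 22 ≥ 68 − 12.4·a*, i.e. a* ≥ 3.71.
Both must hold, so a* = max(3.71, 3.30) = 3.71. The low-quality type's constraint binds.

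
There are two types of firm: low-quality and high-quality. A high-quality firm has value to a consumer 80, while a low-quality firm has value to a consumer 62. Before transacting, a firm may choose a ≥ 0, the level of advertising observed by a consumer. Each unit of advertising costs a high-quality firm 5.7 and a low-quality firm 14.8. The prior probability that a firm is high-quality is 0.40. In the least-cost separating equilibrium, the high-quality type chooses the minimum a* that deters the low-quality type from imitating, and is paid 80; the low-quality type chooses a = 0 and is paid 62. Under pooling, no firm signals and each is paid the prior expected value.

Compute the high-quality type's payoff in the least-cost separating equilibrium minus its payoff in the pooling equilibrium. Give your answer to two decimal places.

3.87

Least-cost separating signal: a* solves 62 = 80 − 14.8·a*, so a* = (80 − 62)/14.8 ≈ 1.2162.
High-quality type's separating payoff: 80 − 5.7 × a* = 80 − 5.7 × (80 − 62)/14.8 = 80 − 102.6/14.8 ≈ 73.0676.
Pooling payoff: 0.40 × 80 + 0.60 × 62 = 69.2.
Difference: 73.0676 − 69.2 = 3.8676, i.e. 3.87 to two decimal places.
The high-quality type prefers to separate.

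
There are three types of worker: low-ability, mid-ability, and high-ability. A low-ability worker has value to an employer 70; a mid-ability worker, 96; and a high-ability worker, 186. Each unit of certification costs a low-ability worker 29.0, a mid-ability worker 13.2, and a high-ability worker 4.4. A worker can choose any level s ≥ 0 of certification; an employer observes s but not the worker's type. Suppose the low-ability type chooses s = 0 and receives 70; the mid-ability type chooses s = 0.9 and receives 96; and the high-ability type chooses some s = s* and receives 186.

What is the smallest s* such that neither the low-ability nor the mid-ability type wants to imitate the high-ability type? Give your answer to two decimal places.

7.72

Low-ability type (on-path payoff 70) won't mimic when 70 ≥ 186 − 29.0·s*, i.e. s* ≥ 4.00.
Mid-ability type (on-path payoff 96 − 13.2×0.9 = 84.12) won't mimic when 84.12 ≥ 186 − 13.2·s*, i.e. s* ≥ 7.72.
Both must hold, so s* = max(4.00, 7.72) = 7.72. The mid-ability type's constraint binds.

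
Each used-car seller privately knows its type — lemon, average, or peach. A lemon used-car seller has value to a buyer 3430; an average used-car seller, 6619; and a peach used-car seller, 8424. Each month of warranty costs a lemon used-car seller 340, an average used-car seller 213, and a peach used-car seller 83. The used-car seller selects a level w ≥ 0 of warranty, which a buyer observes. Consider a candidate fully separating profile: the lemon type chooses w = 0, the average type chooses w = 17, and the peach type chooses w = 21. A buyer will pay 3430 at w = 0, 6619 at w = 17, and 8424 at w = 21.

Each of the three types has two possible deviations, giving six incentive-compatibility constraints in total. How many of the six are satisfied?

Peach (own payoff 8424 − 83×21 = 6681): to w=0 gives 3430 → no gain ✓; to w=17 gives 6619 − 83×17 = 5208 → no gain ✓.
Lemon (own payoff 3430): to w=17 gives 6619 − 340×17 = 839 → no gain ✓; to w=21 gives 8424 − 340×21 = 1284 → no gain ✓.
Average (own payoff 6619 − 213×17 = 2998): to w=0 gives 3430 → profitable ✗; to w=21 gives 8424 − 213×21 = 3951 → profitable ✗.
4 of the 6 constraints hold; not an equilibrium.

4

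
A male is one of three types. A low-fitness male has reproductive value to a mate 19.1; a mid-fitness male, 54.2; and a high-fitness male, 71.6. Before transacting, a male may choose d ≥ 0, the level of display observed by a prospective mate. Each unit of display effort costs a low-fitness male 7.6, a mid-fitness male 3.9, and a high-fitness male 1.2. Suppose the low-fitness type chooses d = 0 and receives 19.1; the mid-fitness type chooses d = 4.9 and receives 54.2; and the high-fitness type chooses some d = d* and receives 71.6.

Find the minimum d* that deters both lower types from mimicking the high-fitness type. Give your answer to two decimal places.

Mid-fitness type (on-path payoff 54.2 − 3.9×4.9 = 35.09) won't mimic when 35.09 ≥ 71.6 − 3.9·d*, i.e. d* ≥ 9.36.
Low-fitness type (on-path payoff 19.1) won't mimic when 19.1 ≥ 71.6 − 7.6·d*, i.e. d* ≥ 6.91.
Both must hold, so d* = max(6.91, 9.36) = 9.36. The mid-fitness type's constraint binds.

9.36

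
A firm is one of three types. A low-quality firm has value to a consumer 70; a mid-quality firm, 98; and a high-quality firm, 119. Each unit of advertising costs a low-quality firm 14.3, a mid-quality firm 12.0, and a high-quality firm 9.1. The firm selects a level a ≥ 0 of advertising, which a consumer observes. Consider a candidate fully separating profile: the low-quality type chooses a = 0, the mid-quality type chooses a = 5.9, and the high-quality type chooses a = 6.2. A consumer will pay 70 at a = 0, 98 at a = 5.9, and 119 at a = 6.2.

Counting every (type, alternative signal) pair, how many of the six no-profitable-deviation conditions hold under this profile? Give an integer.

3

Mid-quality (own payoff 98 − 12.0×5.9 = 27.2): to a=0 gives 70 → profitable ✗; to a=6.2 gives 119 − 12.0×6.2 = 44.6 → profitable ✗.
Low-quality (own payoff 70): to a=5.9 gives 98 − 14.3×5.9 = 13.63 → no gain ✓; to a=6.2 gives 119 − 14.3×6.2 = 30.34 → no gain ✓.
High-quality (own payoff 119 − 9.1×6.2 = 62.58): to a=0 gives 70 → profitable ✗; to a=5.9 gives 98 − 9.1×5.9 = 44.31 → no gain ✓.
3 of the 6 constraints hold; not an equilibrium.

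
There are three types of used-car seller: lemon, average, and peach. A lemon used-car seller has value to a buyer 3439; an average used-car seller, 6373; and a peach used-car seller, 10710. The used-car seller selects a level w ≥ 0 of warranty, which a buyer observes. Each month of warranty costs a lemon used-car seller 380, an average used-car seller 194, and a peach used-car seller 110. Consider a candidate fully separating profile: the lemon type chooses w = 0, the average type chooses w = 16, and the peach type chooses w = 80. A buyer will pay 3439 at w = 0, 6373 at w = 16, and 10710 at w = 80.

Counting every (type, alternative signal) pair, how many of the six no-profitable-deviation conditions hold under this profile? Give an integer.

Peach (own payoff 10710 − 110×80 = 1910): to w=0 gives 3439 → profitable ✗; to w=16 gives 6373 − 110×16 = 4613 → profitable ✗.
Average (own payoff 6373 − 194×16 = 3269): to w=0 gives 3439 → profitable ✗; to w=80 gives 10710 − 194×80 = -4810 → no gain ✓.
Lemon (own payoff 3439): to w=16 gives 6373 − 380×16 = 293 → no gain ✓; to w=80 gives 10710 − 380×80 = -19690 → no gain ✓.
3 of the 6 constraints hold; not an equilibrium.

3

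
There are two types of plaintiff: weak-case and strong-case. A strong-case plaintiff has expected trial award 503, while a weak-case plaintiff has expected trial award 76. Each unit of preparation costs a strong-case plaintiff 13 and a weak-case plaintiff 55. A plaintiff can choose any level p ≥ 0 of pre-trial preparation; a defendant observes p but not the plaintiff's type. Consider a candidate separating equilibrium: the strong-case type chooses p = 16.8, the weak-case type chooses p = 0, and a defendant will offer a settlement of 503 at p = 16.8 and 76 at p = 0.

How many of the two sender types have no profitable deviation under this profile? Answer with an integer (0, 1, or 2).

Strong-case type: signal → 503 − 13 × 16.8 = 284.6; deviate to 0 → 76. IC holds (284.6 ≥ 76).
Weak-case type: stay at 0 → 76; mimic → 503 − 55 × 16.8 = -421. IC holds (76 ≥ -421).
2 of 2 constraints hold, so this is a separating equilibrium.

2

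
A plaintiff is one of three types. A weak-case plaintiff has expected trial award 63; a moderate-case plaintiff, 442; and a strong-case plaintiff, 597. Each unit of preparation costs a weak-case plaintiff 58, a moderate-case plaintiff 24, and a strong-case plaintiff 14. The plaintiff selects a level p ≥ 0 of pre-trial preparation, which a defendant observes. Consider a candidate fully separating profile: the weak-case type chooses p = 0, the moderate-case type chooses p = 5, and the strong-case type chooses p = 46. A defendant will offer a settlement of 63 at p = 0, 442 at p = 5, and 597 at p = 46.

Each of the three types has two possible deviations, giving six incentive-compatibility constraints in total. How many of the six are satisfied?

Strong-case (own payoff 597 − 14×46 = -47): to p=0 gives 63 → profitable ✗; to p=5 gives 442 − 14×5 = 372 → profitable ✗.
Moderate-case (own payoff 442 − 24×5 = 322): to p=0 gives 63 → no gain ✓; to p=46 gives 597 − 24×46 = -507 → no gain ✓.
Weak-case (own payoff 63): to p=5 gives 442 − 58×5 = 152 → profitable ✗; to p=46 gives 597 − 58×46 = -2071 → no gain ✓.
3 of the 6 constraints hold; not an equilibrium.

3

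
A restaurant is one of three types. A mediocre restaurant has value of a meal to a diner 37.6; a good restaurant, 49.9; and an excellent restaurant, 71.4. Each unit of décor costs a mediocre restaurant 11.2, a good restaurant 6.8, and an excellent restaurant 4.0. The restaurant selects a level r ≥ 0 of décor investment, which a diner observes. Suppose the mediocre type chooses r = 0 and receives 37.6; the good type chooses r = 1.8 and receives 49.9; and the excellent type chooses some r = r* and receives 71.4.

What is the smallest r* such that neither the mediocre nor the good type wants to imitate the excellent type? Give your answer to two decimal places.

Mediocre type (on-path payoff 37.6) won't mimic when 37.6 ≥ 71.4 − 11.2·r*, i.e. r* ≥ 3.02.
Good type (on-path payoff 49.9 − 6.8×1.8 = 37.66) won't mimic when 37.66 ≥ 71.4 − 6.8·r*, i.e. r* ≥ 4.96.
Both must hold, so r* = max(3.02, 4.96) = 4.96. The good type's constraint binds.

4.96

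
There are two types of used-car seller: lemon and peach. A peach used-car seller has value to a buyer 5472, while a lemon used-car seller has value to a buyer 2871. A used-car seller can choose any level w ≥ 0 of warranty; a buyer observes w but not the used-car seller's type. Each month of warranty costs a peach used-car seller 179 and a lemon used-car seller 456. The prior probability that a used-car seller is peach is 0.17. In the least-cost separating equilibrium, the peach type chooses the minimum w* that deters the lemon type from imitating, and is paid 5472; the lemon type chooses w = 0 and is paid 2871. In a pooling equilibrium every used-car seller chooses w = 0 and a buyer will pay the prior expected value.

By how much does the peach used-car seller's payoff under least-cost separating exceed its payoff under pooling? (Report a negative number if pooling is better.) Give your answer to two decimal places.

1137.82

Least-cost separating signal: w* solves 2871 = 5472 − 456·w*, so w* = (5472 − 2871)/456 ≈ 5.7039.
Peach type's separating payoff: 5472 − 179 × w* = 5472 − 179 × (5472 − 2871)/456 = 5472 − 465579/456 ≈ 4450.9934.
Pooling payoff: 0.17 × 5472 + 0.83 × 2871 = 3313.17.
Difference: 4450.9934 − 3313.17 = 1137.8234, i.e. 1137.82 to two decimal places.
The peach type prefers to separate.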